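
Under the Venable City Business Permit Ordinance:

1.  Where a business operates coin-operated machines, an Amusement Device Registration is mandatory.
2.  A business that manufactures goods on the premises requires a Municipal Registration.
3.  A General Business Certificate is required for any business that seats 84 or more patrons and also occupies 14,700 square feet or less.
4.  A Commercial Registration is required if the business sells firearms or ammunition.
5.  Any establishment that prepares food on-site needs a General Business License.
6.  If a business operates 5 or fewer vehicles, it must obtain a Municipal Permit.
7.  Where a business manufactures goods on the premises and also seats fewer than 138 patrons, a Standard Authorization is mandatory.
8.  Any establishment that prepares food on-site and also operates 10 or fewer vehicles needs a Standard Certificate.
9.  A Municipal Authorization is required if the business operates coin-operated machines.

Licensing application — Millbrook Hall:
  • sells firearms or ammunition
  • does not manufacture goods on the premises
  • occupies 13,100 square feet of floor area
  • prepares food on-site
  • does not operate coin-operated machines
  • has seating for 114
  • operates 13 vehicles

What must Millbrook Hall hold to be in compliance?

Commercial Registration, General Business Certificate, General Business License

1. does not operate coin-operated machines → Amusement Device Registration not required.
2. does not manufacture goods on the premises → Municipal Registration not required.
3. seating 114 ≥ 84; floor area 13,100 square feet ≤ 14,700 square feet → General Business Certificate required.
4. sells firearms or ammunition → Commercial Registration required.
5. prepares food on-site → General Business License required.
6. vehicles 13 > 5 → Municipal Permit not required.
7. does not manufacture goods on the premises; seating 114 < 138 → Standard Authorization not required.
8. prepares food on-site; vehicles 13 > 10 → Standard Certificate not required.
9. does not operate coin-operated machines → Municipal Authorization not required.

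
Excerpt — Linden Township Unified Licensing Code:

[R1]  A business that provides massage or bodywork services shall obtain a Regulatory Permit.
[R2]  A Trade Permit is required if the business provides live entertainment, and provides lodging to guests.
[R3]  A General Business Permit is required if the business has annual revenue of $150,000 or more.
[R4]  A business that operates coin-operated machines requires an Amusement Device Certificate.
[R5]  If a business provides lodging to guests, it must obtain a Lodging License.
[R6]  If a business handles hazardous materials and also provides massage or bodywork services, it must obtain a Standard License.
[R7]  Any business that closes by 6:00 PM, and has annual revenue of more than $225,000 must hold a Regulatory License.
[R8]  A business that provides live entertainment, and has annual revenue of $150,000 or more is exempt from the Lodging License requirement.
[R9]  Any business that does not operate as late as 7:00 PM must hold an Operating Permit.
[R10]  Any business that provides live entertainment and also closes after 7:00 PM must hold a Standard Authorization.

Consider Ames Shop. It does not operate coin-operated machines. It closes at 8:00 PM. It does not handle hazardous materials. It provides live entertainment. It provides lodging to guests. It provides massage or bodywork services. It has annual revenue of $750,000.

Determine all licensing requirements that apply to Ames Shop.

[R1] provides massage or bodywork services → Regulatory Permit required.
[R2] provides live entertainment; provides lodging to guests → Trade Permit required.
[R3] revenue $750,000 ≥ $150,000 → General Business Permit required.
[R4] does not operate coin-operated machines → Amusement Device Certificate not required.
[R5] provides lodging to guests → Lodging License required.
[R6] does not handle hazardous materials; provides massage or bodywork services → Standard License not required.
[R7] closes 8:00 PM, after 6:00 PM; revenue $750,000 > $225,000 → Regulatory License not required.
[R8] provides live entertainment; revenue $750,000 ≥ $150,000 → exempt from Lodging License.
[R9] closes 8:00 PM, after 7:00 PM → Operating Permit not required.
[R10] provides live entertainment; closes 8:00 PM, after 7:00 PM → Standard Authorization required.

General Business Permit, Regulatory Permit, Standard Authorization, Trade Permit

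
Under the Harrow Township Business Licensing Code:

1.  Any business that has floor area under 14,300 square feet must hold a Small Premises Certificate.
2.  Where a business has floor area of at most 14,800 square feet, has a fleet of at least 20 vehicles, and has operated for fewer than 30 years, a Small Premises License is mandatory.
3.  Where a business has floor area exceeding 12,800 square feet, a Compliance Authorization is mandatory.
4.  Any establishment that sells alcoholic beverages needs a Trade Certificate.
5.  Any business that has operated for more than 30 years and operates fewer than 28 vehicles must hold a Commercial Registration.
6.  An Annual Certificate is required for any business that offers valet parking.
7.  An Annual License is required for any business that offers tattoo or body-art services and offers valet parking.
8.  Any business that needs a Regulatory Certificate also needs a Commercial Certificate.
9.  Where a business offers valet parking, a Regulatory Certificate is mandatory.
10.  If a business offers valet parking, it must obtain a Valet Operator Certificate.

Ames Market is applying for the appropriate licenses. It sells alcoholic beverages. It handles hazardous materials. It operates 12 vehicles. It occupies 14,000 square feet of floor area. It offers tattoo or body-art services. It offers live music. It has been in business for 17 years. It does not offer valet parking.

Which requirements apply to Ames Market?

1. floor area 14,000 square feet < 14,300 square feet → Small Premises Certificate required.
2. floor area 14,000 square feet ≤ 14,800 square feet; vehicles 12 < 20; years in business 17 < 30 → Small Premises License not required.
3. floor area 14,000 square feet > 12,800 square feet → Compliance Authorization required.
4. sells alcoholic beverages → Trade Certificate required.
5. years in business 17 ≤ 30; vehicles 12 < 28 → Commercial Registration not required.
6. does not offer valet parking → Annual Certificate not required.
7. offers tattoo or body-art services; does not offer valet parking → Annual License not required.
8. Regulatory Certificate is not required → no effect.
9. does not offer valet parking → Regulatory Certificate not required.
10. does not offer valet parking → Valet Operator Certificate not required.

Compliance Authorization, Small Premises Certificate, Trade Certificate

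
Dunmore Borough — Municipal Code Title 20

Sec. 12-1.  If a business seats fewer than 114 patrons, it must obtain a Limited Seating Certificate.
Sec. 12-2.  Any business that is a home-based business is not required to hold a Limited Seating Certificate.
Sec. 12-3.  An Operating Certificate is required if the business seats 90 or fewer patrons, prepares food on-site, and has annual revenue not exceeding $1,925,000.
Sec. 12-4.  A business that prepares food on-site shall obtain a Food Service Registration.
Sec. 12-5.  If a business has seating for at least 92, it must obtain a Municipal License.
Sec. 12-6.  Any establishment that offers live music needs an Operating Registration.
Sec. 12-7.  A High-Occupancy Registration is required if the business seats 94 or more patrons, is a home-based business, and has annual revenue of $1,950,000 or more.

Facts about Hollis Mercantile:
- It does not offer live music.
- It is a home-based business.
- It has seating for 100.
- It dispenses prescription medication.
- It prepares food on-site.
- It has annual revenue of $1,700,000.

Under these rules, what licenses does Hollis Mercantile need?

Food Service Registration, Municipal License

Sec. 12-1. seating 100 < 114 → Limited Seating Certificate required.
Sec. 12-2. is a home-based business → exempt from Limited Seating Certificate.
Sec. 12-3. seating 100 > 90; prepares food on-site; revenue $1,700,000 ≤ $1,925,000 → Operating Certificate not required.
Sec. 12-4. prepares food on-site → Food Service Registration required.
Sec. 12-5. seating 100 ≥ 92 → Municipal License required.
Sec. 12-6. does not offer live music → Operating Registration not required.
Sec. 12-7. seating 100 ≥ 94; is a home-based business; revenue $1,700,000 < $1,950,000 → High-Occupancy Registration not required.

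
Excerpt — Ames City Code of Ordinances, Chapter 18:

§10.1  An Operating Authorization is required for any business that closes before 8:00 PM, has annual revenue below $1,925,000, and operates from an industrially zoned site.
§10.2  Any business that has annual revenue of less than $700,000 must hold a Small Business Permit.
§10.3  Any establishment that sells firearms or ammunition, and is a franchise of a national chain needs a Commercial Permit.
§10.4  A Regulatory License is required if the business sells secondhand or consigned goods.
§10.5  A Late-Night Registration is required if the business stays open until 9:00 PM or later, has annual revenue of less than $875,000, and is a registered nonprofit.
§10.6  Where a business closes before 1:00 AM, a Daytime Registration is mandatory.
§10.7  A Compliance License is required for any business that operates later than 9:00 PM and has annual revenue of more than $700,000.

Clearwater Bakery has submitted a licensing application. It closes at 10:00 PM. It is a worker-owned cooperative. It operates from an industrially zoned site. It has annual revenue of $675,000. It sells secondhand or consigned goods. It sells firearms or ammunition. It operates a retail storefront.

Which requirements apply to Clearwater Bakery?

§10.1 closes 10:00 PM, after 8:00 PM; revenue $675,000 < $1,925,000; operates from an industrially zoned site → Operating Authorization not required.
§10.2 revenue $675,000 < $700,000 → Small Business Permit required.
§10.3 sells firearms or ammunition; is a worker-owned cooperative (not: is a franchise of a national chain) → Commercial Permit not required.
§10.4 sells secondhand or consigned goods → Regulatory License required.
§10.5 closes 10:00 PM, after 9:00 PM; revenue $675,000 < $875,000; is a worker-owned cooperative (not: is a registered nonprofit) → Late-Night Registration not required.
§10.6 closes 10:00 PM, at/before 1:00 AM → Daytime Registration required.
§10.7 closes 10:00 PM, after 9:00 PM; revenue $675,000 ≤ $700,000 → Compliance License not required.

Daytime Registration, Regulatory License, Small Business Permit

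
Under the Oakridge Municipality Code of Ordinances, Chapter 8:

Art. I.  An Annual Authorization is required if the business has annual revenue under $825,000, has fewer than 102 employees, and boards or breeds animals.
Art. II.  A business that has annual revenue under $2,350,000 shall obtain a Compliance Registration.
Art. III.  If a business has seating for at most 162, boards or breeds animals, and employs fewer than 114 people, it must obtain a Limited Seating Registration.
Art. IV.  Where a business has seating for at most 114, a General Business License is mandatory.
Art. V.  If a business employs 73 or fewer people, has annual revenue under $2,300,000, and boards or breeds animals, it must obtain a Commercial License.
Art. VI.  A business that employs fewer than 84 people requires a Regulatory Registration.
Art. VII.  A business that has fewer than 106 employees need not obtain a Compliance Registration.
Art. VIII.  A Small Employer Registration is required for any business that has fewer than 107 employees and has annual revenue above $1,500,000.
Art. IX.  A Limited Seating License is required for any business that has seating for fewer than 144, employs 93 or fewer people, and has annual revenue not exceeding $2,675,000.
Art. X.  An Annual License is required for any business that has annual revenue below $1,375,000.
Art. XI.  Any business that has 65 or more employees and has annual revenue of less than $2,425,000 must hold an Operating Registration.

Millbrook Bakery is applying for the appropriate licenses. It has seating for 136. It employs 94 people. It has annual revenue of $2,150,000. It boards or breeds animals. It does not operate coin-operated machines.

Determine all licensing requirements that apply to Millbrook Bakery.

Art. I. revenue $2,150,000 ≥ $825,000; employees 94 < 102; boards or breeds animals → Annual Authorization not required.
Art. II. revenue $2,150,000 < $2,350,000 → Compliance Registration required.
Art. III. seating 136 ≤ 162; boards or breeds animals; employees 94 < 114 → Limited Seating Registration required.
Art. IV. seating 136 > 114 → General Business License not required.
Art. V. employees 94 > 73; revenue $2,150,000 < $2,300,000; boards or breeds animals → Commercial License not required.
Art. VI. employees 94 ≥ 84 → Regulatory Registration not required.
Art. VII. employees 94 < 106 → exempt from Compliance Registration.
Art. VIII. employees 94 < 107; revenue $2,150,000 > $1,500,000 → Small Employer Registration required.
Art. IX. seating 136 < 144; employees 94 > 93; revenue $2,150,000 ≤ $2,675,000 → Limited Seating License not required.
Art. X. revenue $2,150,000 ≥ $1,375,000 → Annual License not required.
Art. XI. employees 94 ≥ 65; revenue $2,150,000 < $2,425,000 → Operating Registration required.

Limited Seating Registration, Operating Registration, Small Employer Registration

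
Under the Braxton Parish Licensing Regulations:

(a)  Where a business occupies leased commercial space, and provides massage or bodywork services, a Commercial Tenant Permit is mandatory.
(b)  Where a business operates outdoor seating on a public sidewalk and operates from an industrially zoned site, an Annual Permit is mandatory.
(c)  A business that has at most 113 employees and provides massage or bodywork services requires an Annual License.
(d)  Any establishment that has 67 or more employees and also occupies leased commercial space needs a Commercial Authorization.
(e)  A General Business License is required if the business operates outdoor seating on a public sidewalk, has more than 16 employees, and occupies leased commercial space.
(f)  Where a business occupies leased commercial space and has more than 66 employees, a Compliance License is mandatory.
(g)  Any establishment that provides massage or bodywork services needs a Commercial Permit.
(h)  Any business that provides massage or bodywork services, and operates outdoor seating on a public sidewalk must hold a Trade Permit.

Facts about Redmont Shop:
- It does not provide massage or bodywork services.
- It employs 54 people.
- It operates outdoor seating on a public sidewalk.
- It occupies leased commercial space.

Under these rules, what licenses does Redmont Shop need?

(a) occupies leased commercial space; does not provide massage or bodywork services → Commercial Tenant Permit not required.
(b) operates outdoor seating on a public sidewalk; occupies leased commercial space (not: operates from an industrially zoned site) → Annual Permit not required.
(c) employees 54 ≤ 113; does not provide massage or bodywork services → Annual License not required.
(d) employees 54 < 67; occupies leased commercial space → Commercial Authorization not required.
(e) operates outdoor seating on a public sidewalk; employees 54 > 16; occupies leased commercial space → General Business License required.
(f) occupies leased commercial space; employees 54 ≤ 66 → Compliance License not required.
(g) does not provide massage or bodywork services → Commercial Permit not required.
(h) does not provide massage or bodywork services; operates outdoor seating on a public sidewalk → Trade Permit not required.

General Business License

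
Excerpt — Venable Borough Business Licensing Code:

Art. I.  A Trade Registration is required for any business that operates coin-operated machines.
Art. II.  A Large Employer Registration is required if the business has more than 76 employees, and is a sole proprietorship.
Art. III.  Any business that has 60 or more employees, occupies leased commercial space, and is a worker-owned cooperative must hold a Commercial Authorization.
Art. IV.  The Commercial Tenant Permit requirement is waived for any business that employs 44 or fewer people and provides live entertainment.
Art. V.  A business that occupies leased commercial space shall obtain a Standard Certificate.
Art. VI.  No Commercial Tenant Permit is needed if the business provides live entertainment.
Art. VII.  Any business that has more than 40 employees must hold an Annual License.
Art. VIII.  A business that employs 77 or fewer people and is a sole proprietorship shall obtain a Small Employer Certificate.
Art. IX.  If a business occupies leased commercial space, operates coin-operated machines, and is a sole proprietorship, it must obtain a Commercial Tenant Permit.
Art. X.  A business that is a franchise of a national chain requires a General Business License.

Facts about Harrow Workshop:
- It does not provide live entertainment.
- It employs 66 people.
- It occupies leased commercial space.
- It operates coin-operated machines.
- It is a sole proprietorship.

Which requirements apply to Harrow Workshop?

Annual License, Commercial Tenant Permit, Small Employer Certificate, Standard Certificate, Trade Registration

Art. I. operates coin-operated machines → Trade Registration required.
Art. II. employees 66 ≤ 76; is a sole proprietorship → Large Employer Registration not required.
Art. III. employees 66 ≥ 60; occupies leased commercial space; is a sole proprietorship (not: is a worker-owned cooperative) → Commercial Authorization not required.
Art. IV. employees 66 > 44; does not provide live entertainment → Commercial Tenant Permit exemption does not apply.
Art. V. occupies leased commercial space → Standard Certificate required.
Art. VI. does not provide live entertainment → Commercial Tenant Permit exemption does not apply.
Art. VII. employees 66 > 40 → Annual License required.
Art. VIII. employees 66 ≤ 77; is a sole proprietorship → Small Employer Certificate required.
Art. IX. occupies leased commercial space; operates coin-operated machines; is a sole proprietorship → Commercial Tenant Permit required.
Art. X. is a sole proprietorship (not: is a franchise of a national chain) → General Business License not required.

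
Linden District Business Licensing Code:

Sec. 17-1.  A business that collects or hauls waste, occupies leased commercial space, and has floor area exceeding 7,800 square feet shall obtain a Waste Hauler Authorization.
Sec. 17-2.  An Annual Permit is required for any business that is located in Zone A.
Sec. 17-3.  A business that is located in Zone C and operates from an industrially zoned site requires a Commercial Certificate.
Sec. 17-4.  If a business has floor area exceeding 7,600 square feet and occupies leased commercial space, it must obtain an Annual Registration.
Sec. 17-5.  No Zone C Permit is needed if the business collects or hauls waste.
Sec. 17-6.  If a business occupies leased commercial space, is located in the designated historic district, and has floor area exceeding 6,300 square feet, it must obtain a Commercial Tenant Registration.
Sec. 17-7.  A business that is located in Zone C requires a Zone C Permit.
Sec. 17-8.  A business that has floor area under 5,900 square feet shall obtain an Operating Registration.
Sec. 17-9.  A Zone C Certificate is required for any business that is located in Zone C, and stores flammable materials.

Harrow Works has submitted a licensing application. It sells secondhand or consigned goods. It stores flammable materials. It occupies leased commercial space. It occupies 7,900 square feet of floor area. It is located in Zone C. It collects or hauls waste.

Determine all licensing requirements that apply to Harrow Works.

Sec. 17-1. collects or hauls waste; occupies leased commercial space; floor area 7,900 square feet > 7,800 square feet → Waste Hauler Authorization required.
Sec. 17-2. is located in Zone C (not: is located in Zone A) → Annual Permit not required.
Sec. 17-3. is located in Zone C; occupies leased commercial space (not: operates from an industrially zoned site) → Commercial Certificate not required.
Sec. 17-4. floor area 7,900 square feet > 7,600 square feet; occupies leased commercial space → Annual Registration required.
Sec. 17-5. collects or hauls waste → exempt from Zone C Permit.
Sec. 17-6. occupies leased commercial space; is located in Zone C (not: is located in the designated historic district); floor area 7,900 square feet > 6,300 square feet → Commercial Tenant Registration not required.
Sec. 17-7. is located in Zone C → Zone C Permit required.
Sec. 17-8. floor area 7,900 square feet ≥ 5,900 square feet → Operating Registration not required.
Sec. 17-9. is located in Zone C; stores flammable materials → Zone C Certificate required.

Annual Registration, Waste Hauler Authorization, Zone C Certificate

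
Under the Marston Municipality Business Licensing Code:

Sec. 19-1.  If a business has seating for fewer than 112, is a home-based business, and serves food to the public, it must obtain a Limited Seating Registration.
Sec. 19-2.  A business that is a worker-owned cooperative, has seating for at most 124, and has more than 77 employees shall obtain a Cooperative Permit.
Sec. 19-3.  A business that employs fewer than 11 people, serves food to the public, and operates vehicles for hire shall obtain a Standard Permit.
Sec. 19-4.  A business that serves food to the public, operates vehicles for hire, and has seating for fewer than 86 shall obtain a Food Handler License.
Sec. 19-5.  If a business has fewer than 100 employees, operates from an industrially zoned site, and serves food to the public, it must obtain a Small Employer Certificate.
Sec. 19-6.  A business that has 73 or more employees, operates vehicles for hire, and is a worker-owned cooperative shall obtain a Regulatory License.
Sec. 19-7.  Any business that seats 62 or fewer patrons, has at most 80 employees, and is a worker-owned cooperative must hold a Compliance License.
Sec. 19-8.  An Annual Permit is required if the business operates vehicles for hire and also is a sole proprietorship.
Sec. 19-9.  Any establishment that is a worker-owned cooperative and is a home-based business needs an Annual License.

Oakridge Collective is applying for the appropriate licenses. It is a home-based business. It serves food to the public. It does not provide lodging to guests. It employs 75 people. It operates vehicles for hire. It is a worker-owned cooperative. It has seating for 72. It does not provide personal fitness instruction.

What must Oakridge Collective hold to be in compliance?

Annual License, Food Handler License, Limited Seating Registration, Regulatory License

Sec. 19-1. seating 72 < 112; is a home-based business; serves food to the public → Limited Seating Registration required.
Sec. 19-2. is a worker-owned cooperative; seating 72 ≤ 124; employees 75 ≤ 77 → Cooperative Permit not required.
Sec. 19-3. employees 75 ≥ 11; serves food to the public; operates vehicles for hire → Standard Permit not required.
Sec. 19-4. serves food to the public; operates vehicles for hire; seating 72 < 86 → Food Handler License required.
Sec. 19-5. employees 75 < 100; is a home-based business (not: operates from an industrially zoned site); serves food to the public → Small Employer Certificate not required.
Sec. 19-6. employees 75 ≥ 73; operates vehicles for hire; is a worker-owned cooperative → Regulatory License required.
Sec. 19-7. seating 72 > 62; employees 75 ≤ 80; is a worker-owned cooperative → Compliance License not required.
Sec. 19-8. operates vehicles for hire; is a worker-owned cooperative (not: is a sole proprietorship) → Annual Permit not required.
Sec. 19-9. is a worker-owned cooperative; is a home-based business → Annual License required.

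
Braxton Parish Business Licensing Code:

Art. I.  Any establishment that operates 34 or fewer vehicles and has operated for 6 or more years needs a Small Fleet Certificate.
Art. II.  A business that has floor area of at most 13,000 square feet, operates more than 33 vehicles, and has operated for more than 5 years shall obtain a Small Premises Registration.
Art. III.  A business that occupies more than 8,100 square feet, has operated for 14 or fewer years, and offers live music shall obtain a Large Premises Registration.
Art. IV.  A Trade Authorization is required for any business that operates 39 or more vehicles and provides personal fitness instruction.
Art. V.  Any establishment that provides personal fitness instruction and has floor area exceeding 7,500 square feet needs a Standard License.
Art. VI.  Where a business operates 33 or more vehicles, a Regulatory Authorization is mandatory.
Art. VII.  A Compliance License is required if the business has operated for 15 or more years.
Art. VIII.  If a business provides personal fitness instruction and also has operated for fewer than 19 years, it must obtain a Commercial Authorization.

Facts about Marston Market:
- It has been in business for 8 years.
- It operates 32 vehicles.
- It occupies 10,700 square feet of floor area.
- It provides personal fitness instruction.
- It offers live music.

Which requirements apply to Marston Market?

Commercial Authorization, Large Premises Registration, Small Fleet Certificate, Standard License

Art. I. vehicles 32 ≤ 34; years in business 8 ≥ 6 → Small Fleet Certificate required.
Art. II. floor area 10,700 square feet ≤ 13,000 square feet; vehicles 32 ≤ 33; years in business 8 > 5 → Small Premises Registration not required.
Art. III. floor area 10,700 square feet > 8,100 square feet; years in business 8 ≤ 14; offers live music → Large Premises Registration required.
Art. IV. vehicles 32 < 39; provides personal fitness instruction → Trade Authorization not required.
Art. V. provides personal fitness instruction; floor area 10,700 square feet > 7,500 square feet → Standard License required.
Art. VI. vehicles 32 < 33 → Regulatory Authorization not required.
Art. VII. years in business 8 < 15 → Compliance License not required.
Art. VIII. provides personal fitness instruction; years in business 8 < 19 → Commercial Authorization required.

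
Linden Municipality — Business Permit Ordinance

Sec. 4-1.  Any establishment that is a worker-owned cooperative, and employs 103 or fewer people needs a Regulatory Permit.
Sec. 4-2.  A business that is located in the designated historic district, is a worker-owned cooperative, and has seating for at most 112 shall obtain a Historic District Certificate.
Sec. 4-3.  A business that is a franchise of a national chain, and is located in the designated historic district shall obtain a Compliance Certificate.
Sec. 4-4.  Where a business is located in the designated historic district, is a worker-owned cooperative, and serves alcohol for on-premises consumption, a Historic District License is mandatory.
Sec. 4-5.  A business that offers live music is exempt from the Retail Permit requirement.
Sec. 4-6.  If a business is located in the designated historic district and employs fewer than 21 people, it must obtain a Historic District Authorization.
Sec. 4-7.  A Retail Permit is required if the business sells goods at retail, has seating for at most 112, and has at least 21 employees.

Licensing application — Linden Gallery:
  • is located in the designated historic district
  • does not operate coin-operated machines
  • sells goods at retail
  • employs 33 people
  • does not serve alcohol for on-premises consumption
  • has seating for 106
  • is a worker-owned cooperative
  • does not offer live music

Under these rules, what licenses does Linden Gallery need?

Sec. 4-1. is a worker-owned cooperative; employees 33 ≤ 103 → Regulatory Permit required.
Sec. 4-2. is located in the designated historic district; is a worker-owned cooperative; seating 106 ≤ 112 → Historic District Certificate required.
Sec. 4-3. is a worker-owned cooperative (not: is a franchise of a national chain); is located in the designated historic district → Compliance Certificate not required.
Sec. 4-4. is located in the designated historic district; is a worker-owned cooperative; does not serve alcohol for on-premises consumption → Historic District License not required.
Sec. 4-5. does not offer live music → Retail Permit exemption does not apply.
Sec. 4-6. is located in the designated historic district; employees 33 ≥ 21 → Historic District Authorization not required.
Sec. 4-7. sells goods at retail; seating 106 ≤ 112; employees 33 ≥ 21 → Retail Permit required.

Historic District Certificate, Regulatory Permit, Retail Permit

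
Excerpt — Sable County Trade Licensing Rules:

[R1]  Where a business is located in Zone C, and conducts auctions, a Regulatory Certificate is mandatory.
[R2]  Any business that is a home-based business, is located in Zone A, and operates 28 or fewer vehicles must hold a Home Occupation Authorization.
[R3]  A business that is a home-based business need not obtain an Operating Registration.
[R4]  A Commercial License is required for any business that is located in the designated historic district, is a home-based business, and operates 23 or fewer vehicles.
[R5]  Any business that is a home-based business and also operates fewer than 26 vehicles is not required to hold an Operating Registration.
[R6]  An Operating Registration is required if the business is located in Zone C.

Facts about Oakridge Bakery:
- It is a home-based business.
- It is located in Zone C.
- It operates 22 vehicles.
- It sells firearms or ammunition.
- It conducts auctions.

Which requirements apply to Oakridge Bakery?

[R1] is located in Zone C; conducts auctions → Regulatory Certificate required.
[R2] is a home-based business; is located in Zone C (not: is located in Zone A); vehicles 22 ≤ 28 → Home Occupation Authorization not required.
[R3] is a home-based business → exempt from Operating Registration.
[R4] is located in Zone C (not: is located in the designated historic district); is a home-based business; vehicles 22 ≤ 23 → Commercial License not required.
[R5] is a home-based business; vehicles 22 < 26 → exempt from Operating Registration.
[R6] is located in Zone C → Operating Registration required.

Regulatory Certificate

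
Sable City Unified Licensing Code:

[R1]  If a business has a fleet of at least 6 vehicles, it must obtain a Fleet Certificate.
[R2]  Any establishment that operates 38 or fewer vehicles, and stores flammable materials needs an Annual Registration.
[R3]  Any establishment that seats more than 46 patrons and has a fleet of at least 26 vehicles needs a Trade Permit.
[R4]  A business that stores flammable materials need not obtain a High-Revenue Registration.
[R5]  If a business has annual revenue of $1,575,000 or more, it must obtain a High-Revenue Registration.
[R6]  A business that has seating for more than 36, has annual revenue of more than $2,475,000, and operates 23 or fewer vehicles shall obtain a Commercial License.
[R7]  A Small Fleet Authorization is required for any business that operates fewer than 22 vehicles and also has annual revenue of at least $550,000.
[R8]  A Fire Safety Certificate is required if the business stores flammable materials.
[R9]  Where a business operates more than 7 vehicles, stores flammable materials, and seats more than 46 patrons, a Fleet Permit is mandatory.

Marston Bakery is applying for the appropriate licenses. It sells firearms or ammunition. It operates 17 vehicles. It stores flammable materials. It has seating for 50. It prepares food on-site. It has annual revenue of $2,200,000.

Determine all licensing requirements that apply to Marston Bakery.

Annual Registration, Fire Safety Certificate, Fleet Certificate, Fleet Permit, Small Fleet Authorization

[R1] vehicles 17 ≥ 6 → Fleet Certificate required.
[R2] vehicles 17 ≤ 38; stores flammable materials → Annual Registration required.
[R3] seating 50 > 46; vehicles 17 < 26 → Trade Permit not required.
[R4] stores flammable materials → exempt from High-Revenue Registration.
[R5] revenue $2,200,000 ≥ $1,575,000 → High-Revenue Registration required.
[R6] seating 50 > 36; revenue $2,200,000 ≤ $2,475,000; vehicles 17 ≤ 23 → Commercial License not required.
[R7] vehicles 17 < 22; revenue $2,200,000 ≥ $550,000 → Small Fleet Authorization required.
[R8] stores flammable materials → Fire Safety Certificate required.
[R9] vehicles 17 > 7; stores flammable materials; seating 50 > 46 → Fleet Permit required.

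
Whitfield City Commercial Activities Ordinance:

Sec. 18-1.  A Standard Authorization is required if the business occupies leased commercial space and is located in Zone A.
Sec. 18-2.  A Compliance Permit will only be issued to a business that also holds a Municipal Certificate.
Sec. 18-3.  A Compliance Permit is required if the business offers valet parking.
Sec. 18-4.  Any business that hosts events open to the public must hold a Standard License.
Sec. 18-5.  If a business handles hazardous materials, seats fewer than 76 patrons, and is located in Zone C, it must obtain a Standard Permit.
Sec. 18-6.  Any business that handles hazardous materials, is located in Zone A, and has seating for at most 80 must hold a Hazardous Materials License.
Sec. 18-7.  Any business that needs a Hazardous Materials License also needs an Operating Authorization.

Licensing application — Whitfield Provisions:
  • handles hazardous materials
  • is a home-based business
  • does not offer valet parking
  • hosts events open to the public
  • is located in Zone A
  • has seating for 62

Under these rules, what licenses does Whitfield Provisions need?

Sec. 18-1. is a home-based business (not: occupies leased commercial space); is located in Zone A → Standard Authorization not required.
Sec. 18-2. Compliance Permit is not required → no effect.
Sec. 18-3. does not offer valet parking → Compliance Permit not required.
Sec. 18-4. hosts events open to the public → Standard License required.
Sec. 18-5. handles hazardous materials; seating 62 < 76; is located in Zone A (not: is located in Zone C) → Standard Permit not required.
Sec. 18-6. handles hazardous materials; is located in Zone A; seating 62 ≤ 80 → Hazardous Materials License required.
Sec. 18-7. Hazardous Materials License is required → Operating Authorization also required.

Hazardous Materials License, Operating Authorization, Standard License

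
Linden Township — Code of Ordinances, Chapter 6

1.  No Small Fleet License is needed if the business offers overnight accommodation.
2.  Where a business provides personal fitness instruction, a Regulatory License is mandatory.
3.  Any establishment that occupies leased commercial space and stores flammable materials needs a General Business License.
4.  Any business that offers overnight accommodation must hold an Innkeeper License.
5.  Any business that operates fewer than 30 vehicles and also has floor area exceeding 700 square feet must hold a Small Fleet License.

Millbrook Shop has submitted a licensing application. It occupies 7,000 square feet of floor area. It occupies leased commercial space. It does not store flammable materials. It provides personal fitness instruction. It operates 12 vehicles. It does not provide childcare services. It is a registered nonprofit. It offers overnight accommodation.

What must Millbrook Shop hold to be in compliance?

Innkeeper License, Regulatory License

1. offers overnight accommodation → exempt from Small Fleet License.
2. provides personal fitness instruction → Regulatory License required.
3. occupies leased commercial space; does not store flammable materials → General Business License not required.
4. offers overnight accommodation → Innkeeper License required.
5. vehicles 12 < 30; floor area 7,000 square feet > 700 square feet → Small Fleet License required.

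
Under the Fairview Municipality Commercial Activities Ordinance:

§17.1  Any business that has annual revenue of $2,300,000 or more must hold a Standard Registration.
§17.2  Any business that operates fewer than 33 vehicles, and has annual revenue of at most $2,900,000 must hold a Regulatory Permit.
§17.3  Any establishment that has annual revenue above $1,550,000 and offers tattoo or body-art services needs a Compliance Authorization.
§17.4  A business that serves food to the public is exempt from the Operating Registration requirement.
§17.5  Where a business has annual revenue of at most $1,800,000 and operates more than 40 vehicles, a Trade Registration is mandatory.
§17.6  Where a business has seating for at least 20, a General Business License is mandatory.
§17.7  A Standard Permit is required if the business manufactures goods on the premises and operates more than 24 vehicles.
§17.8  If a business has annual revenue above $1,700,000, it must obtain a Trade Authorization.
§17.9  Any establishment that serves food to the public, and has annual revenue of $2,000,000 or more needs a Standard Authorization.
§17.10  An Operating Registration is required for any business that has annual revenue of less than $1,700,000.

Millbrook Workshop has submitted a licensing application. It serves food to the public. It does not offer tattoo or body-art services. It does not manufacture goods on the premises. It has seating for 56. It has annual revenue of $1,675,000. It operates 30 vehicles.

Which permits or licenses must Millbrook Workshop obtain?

§17.1 revenue $1,675,000 < $2,300,000 → Standard Registration not required.
§17.2 vehicles 30 < 33; revenue $1,675,000 ≤ $2,900,000 → Regulatory Permit required.
§17.3 revenue $1,675,000 > $1,550,000; does not offer tattoo or body-art services → Compliance Authorization not required.
§17.4 serves food to the public → exempt from Operating Registration.
§17.5 revenue $1,675,000 ≤ $1,800,000; vehicles 30 ≤ 40 → Trade Registration not required.
§17.6 seating 56 ≥ 20 → General Business License required.
§17.7 does not manufacture goods on the premises; vehicles 30 > 24 → Standard Permit not required.
§17.8 revenue $1,675,000 ≤ $1,700,000 → Trade Authorization not required.
§17.9 serves food to the public; revenue $1,675,000 < $2,000,000 → Standard Authorization not required.
§17.10 revenue $1,675,000 < $1,700,000 → Operating Registration required.

General Business License, Regulatory Permit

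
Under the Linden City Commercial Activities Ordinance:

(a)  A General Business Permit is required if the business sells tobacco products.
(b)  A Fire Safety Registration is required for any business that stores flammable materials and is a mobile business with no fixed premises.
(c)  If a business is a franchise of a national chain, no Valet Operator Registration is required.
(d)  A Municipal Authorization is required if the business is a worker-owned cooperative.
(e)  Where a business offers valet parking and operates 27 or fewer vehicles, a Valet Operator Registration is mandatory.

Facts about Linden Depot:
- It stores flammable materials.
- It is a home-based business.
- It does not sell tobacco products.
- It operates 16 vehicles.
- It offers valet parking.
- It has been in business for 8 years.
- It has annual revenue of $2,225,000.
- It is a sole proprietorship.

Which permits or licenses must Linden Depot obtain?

(a) does not sell tobacco products → General Business Permit not required.
(b) stores flammable materials; is a home-based business (not: is a mobile business with no fixed premises) → Fire Safety Registration not required.
(c) is a sole proprietorship (not: is a franchise of a national chain) → Valet Operator Registration exemption does not apply.
(d) is a sole proprietorship (not: is a worker-owned cooperative) → Municipal Authorization not required.
(e) offers valet parking; vehicles 16 ≤ 27 → Valet Operator Registration required.

Valet Operator Registration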